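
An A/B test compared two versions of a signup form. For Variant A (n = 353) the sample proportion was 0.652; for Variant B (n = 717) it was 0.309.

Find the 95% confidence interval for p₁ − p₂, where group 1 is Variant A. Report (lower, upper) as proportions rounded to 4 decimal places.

Each SE is √(p̂(1−p̂)/n): √(0.6520·0.3480/353) = 0.02535 and √(0.3090·0.6910/717) = 0.01726.
SE(p̂₁ − p̂₂) = √(SE₁² + SE₂²) = √(0.0006426225 + 0.0002979076) = 0.03067, since the two samples are independent.
At 95% confidence z* = 1.960; margin = 1.960 × 0.03067 = 0.06011.
The difference is 0.6520 − 0.3090 = 0.3430, so the interval is 0.3430 ± 0.06011 = (0.2829, 0.4031).

(0.2829, 0.4031)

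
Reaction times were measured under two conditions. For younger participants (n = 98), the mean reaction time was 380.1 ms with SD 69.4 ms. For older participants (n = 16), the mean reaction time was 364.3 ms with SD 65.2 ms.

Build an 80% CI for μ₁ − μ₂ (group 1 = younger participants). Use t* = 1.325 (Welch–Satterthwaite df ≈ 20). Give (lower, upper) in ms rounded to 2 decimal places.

Standard errors of each mean: 69.4/√98 = 7.0105 and 65.2/√16 = 16.3000.
SE(x̄₁ − x̄₂) = √(7.0105² + 16.3000²) = 17.7436 for independent samples with unequal variances.
With t* = 1.325, the margin is 1.325 × 17.7436 = 23.5103.
x̄₁ − x̄₂ = 380.1 − 364.3 = 15.8000; the interval is 15.8000 ± 23.5103 = (-7.71, 39.31).

(-7.71, 39.31)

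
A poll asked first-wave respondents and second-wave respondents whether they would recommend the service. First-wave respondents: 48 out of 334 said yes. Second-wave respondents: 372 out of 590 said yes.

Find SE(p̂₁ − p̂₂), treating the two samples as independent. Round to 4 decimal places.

p̂₁ = 48/334 = 0.1437 and p̂₂ = 372/590 = 0.6305.
SE₁ = √(p̂₁(1−p̂₁)/n₁) = √(0.1437·0.8563/334) = 0.01919; SE₂ = √(0.6305·0.3695/590) = 0.01987.
Independent samples: SE of the difference = √(SE₁² + SE₂²) = √(0.0003682561 + 0.0003948169) = 0.02762.

0.0276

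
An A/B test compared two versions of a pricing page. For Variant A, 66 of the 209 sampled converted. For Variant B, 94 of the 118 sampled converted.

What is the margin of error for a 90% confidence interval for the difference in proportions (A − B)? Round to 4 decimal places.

0.0807

Sample proportions: 66/209 = 0.3158, 94/118 = 0.7966.
Each SE is √(p̂(1−p̂)/n): √(0.3158·0.6842/209) = 0.03215 and √(0.7966·0.2034/118) = 0.03706.
SE(p̂₁ − p̂₂) = √(SE₁² + SE₂²) = √(0.0010336225 + 0.0013734436) = 0.04906, since the two samples are independent.
At 90% confidence z* = 1.645; margin = 1.645 × 0.04906 = 0.08070.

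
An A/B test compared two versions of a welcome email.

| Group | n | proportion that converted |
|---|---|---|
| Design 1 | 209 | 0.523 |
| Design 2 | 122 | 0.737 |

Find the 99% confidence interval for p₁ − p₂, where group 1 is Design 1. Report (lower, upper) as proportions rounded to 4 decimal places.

(-0.3499, -0.0781)

SE₁ = √(p̂₁(1−p̂₁)/n₁) = √(0.5230·0.4770/209) = 0.03455; SE₂ = √(0.7370·0.2630/122) = 0.03986.
Independent samples: SE of the difference = √(SE₁² + SE₂²) = √(0.0011937025 + 0.0015888196) = 0.05275.
z* for 99% confidence is 2.576, so the margin of error is 2.576 × 0.05275 = 0.13588.
Point estimate p̂₁ − p̂₂ = 0.5230 − 0.7370 = -0.2140.
-0.2140 ± 0.13588 → (-0.3499, -0.0781).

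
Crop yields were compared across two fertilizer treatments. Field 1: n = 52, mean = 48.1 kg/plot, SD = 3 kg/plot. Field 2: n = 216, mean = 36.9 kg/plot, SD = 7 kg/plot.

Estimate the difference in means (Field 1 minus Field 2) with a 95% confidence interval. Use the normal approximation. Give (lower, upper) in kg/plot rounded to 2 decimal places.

SE₁ = s₁/√n₁ = 3/√52 = 0.4160; SE₂ = 7/√216 = 0.4763.
Independent samples, unequal variances: SE_diff = √(SE₁² + SE₂²) = √(0.173056 + 0.22686169) = 0.6324.
z* = 1.960, so margin of error = 1.960 × 0.6324 = 1.2395.
Difference in means = 48.1 − 36.9 = 11.2000.
11.2000 ± 1.2395 → (9.96, 12.44).

(9.96, 12.44)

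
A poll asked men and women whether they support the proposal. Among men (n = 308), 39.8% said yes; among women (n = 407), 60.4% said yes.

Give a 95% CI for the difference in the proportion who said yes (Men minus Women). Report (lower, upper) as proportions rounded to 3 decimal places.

(-0.278, -0.134)

Each SE is √(p̂(1−p̂)/n): √(0.3980·0.6020/308) = 0.02789 and √(0.6040·0.3960/407) = 0.02424.
SE(p̂₁ − p̂₂) = √(SE₁² + SE₂²) = √(0.0007778521 + 0.0005875776) = 0.03695, since the two samples are independent.
At 95% confidence z* = 1.960; margin = 1.960 × 0.03695 = 0.07242.
The difference is 0.3980 − 0.6040 = -0.2060, so the interval is -0.2060 ± 0.07242 = (-0.278, -0.134).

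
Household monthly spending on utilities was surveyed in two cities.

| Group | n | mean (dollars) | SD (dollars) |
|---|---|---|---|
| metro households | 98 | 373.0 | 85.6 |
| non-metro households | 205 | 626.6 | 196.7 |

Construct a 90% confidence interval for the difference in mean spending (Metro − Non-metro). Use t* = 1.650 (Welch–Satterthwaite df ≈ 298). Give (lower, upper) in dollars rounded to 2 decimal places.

(-280.38, -226.82)

SE₁ = s₁/√n₁ = 85.6/√98 = 8.6469; SE₂ = 196.7/√205 = 13.7381.
Independent samples, unequal variances: SE_diff = √(SE₁² + SE₂²) = √(74.76887961 + 188.73539161) = 16.2328.
t* = 1.650, so margin of error = 1.650 × 16.2328 = 26.7841.
Difference in means = 373.0 − 626.6 = -253.6000.
-253.6000 ± 26.7841 → (-280.38, -226.82).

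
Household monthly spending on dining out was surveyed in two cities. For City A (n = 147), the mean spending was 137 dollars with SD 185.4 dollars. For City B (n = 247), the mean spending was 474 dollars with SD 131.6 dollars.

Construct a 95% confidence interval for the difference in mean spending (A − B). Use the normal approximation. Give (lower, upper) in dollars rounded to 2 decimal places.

(-371.17, -302.83)

Per-group SEs: s₁/√n₁ = 185.4/√147 = 15.2915, s₂/√n₂ = 131.6/√247 = 8.3735.
Unpooled SE of the difference: √(233.82997225 + 70.11550225) = 17.4340.
Margin of error = z* · SE = 1.960 × 17.4340 = 34.1706.
x̄₁ − x̄₂ = 137 − 474 = -337.0000.
CI: -337.0000 ± 34.1706 = (-371.17, -302.83).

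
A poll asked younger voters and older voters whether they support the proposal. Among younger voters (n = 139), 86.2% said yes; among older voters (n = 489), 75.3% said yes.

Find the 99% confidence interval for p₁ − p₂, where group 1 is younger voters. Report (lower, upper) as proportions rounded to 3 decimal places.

(0.018, 0.200)

The two standard errors are √(0.8620×0.1380/139) = 0.02925 and √(0.7530×0.2470/489) = 0.01950.
Because the samples are independent, SE_diff = √(0.02925² + 0.01950²) = 0.03515.
Using z* = 2.576 for 99%, ME = 2.576 × 0.03515 = 0.09055.
p̂₁ − p̂₂ = 0.1090; interval 0.1090 ± 0.09055 gives (0.018, 0.200).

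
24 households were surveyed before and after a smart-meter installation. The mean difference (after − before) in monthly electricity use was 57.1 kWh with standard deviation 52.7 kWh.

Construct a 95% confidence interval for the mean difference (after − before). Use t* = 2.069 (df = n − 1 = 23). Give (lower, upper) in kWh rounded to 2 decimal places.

(34.84, 79.36)

This is a matched-pairs design, so SE = s_d/√n = 52.7/√24 = 10.7573.
Margin = 2.069 × 10.7573 = 22.2569; the interval is 57.1 ± 22.2569 = (34.84, 79.36).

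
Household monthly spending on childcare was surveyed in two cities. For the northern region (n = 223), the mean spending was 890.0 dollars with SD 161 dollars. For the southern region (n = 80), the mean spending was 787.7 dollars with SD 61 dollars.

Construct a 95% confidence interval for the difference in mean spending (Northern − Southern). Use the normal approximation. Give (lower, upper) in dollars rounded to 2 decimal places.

(77.30, 127.30)

Per-group SEs: s₁/√n₁ = 161/√223 = 10.7814, s₂/√n₂ = 61/√80 = 6.8200.
Unpooled SE of the difference: √(116.23858596 + 46.5124) = 12.7574.
Margin of error = z* · SE = 1.960 × 12.7574 = 25.0045.
x̄₁ − x̄₂ = 890.0 − 787.7 = 102.3000.
CI: 102.3000 ± 25.0045 = (77.30, 127.30).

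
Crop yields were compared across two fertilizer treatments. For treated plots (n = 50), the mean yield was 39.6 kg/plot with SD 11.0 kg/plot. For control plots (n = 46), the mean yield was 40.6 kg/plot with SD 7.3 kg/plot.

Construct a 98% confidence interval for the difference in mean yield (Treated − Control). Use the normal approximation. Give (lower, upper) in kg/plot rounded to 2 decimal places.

(-5.40, 3.40)

SE₁ = s₁/√n₁ = 11.0/√50 = 1.5556; SE₂ = 7.3/√46 = 1.0763.
Independent samples, unequal variances: SE_diff = √(SE₁² + SE₂²) = √(2.41989136 + 1.15842169) = 1.8916.
z* = 2.326, so margin of error = 2.326 × 1.8916 = 4.3999.
Difference in means = 39.6 − 40.6 = -1.0000.
-1.0000 ± 4.3999 → (-5.40, 3.40).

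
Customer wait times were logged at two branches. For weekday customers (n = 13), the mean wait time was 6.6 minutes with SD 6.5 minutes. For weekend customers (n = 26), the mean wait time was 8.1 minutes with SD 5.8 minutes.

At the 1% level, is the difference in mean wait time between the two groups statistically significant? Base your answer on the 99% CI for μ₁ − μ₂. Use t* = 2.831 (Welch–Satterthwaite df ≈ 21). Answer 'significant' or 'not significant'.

Per-group SEs: s₁/√n₁ = 6.5/√13 = 1.8028, s₂/√n₂ = 5.8/√26 = 1.1375.
Unpooled SE of the difference: √(3.25008784 + 1.29390625) = 2.1317.
Margin of error = t* · SE = 2.831 × 2.1317 = 6.0348.
x̄₁ − x̄₂ = 6.6 − 8.1 = -1.5000.
CI: -1.5000 ± 6.0348 = (-7.5348, 4.5348).
The interval (-7.5348, 4.5348) contains 0, so the difference is not significant.

not significant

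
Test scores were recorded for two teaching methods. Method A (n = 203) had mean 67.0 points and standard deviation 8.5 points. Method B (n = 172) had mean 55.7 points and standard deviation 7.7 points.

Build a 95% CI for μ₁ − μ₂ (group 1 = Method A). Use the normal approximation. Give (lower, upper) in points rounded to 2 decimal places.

Per-group SEs: s₁/√n₁ = 8.5/√203 = 0.5966, s₂/√n₂ = 7.7/√172 = 0.5871.
Unpooled SE of the difference: √(0.35593156 + 0.34468641) = 0.8370.
Margin of error = z* · SE = 1.960 × 0.8370 = 1.6405.
x̄₁ − x̄₂ = 67.0 − 55.7 = 11.3000.
CI: 11.3000 ± 1.6405 = (9.66, 12.94).

(9.66, 12.94)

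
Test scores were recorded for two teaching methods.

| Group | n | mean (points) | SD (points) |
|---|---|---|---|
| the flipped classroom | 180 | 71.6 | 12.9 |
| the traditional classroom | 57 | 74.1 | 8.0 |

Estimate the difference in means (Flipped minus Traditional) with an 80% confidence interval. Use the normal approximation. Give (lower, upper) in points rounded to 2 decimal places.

(-4.33, -0.67)

Per-group SEs: s₁/√n₁ = 12.9/√180 = 0.9615, s₂/√n₂ = 8.0/√57 = 1.0596.
Unpooled SE of the difference: √(0.92448225 + 1.12275216) = 1.4308.
Margin of error = z* · SE = 1.282 × 1.4308 = 1.8343.
x̄₁ − x̄₂ = 71.6 − 74.1 = -2.5000.
CI: -2.5000 ± 1.8343 = (-4.33, -0.67).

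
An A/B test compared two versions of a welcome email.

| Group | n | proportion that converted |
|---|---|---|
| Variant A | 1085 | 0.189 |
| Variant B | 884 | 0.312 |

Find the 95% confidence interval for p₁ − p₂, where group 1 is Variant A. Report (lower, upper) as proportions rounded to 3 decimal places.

Each SE is √(p̂(1−p̂)/n): √(0.1890·0.8110/1085) = 0.01189 and √(0.3120·0.6880/884) = 0.01558.
SE(p̂₁ − p̂₂) = √(SE₁² + SE₂²) = √(0.0001413721 + 0.0002427364) = 0.01960, since the two samples are independent.
At 95% confidence z* = 1.960; margin = 1.960 × 0.01960 = 0.03842.
The difference is 0.1890 − 0.3120 = -0.1230, so the interval is -0.1230 ± 0.03842 = (-0.161, -0.085).

(-0.161, -0.085)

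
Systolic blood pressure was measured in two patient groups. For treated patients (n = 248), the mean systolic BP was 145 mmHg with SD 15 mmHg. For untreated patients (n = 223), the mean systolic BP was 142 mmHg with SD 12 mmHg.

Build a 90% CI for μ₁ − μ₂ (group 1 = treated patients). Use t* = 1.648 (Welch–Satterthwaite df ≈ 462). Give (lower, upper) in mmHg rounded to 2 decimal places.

Standard errors of each mean: 15/√248 = 0.9525 and 12/√223 = 0.8036.
SE(x̄₁ − x̄₂) = √(0.9525² + 0.8036²) = 1.2462 for independent samples with unequal variances.
With t* = 1.648, the margin is 1.648 × 1.2462 = 2.0537.
x̄₁ − x̄₂ = 145 − 142 = 3.0000; the interval is 3.0000 ± 2.0537 = (0.95, 5.05).

(0.95, 5.05)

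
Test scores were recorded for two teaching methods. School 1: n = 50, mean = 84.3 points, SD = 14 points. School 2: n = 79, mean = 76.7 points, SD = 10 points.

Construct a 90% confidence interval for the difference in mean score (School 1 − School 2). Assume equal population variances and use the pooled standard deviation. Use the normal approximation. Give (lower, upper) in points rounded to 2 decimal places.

s_p = √[((n₁−1)s₁² + (n₂−1)s₂²)/(n₁+n₂−2)] = √[(49·14² + 78·10²)/127] = 11.7064.
SE = 11.7064·√(1/50 + 1/79) = 2.1155.
With z* = 1.645, margin = 1.645 × 2.1155 = 3.4800.
x̄₁ − x̄₂ = 84.3 − 76.7 = 7.6000; interval 7.6000 ± 3.4800 = (4.12, 11.08).

(4.12, 11.08)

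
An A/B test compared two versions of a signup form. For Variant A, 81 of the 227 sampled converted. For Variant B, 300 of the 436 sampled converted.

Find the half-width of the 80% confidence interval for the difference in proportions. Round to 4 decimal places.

0.0497

First, p̂₁ = 81/227 = 0.3568; p̂₂ = 300/436 = 0.6881.
The two standard errors are √(0.3568×0.6432/227) = 0.03180 and √(0.6881×0.3119/436) = 0.02219.
Because the samples are independent, SE_diff = √(0.03180² + 0.02219²) = 0.03878.
Using z* = 1.282 for 80%, ME = 1.282 × 0.03878 = 0.04972.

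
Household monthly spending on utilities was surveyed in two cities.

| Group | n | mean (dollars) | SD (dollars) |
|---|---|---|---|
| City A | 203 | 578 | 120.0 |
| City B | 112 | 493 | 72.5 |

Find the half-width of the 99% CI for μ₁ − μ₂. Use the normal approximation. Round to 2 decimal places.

27.97

Per-group SEs: s₁/√n₁ = 120.0/√203 = 8.4223, s₂/√n₂ = 72.5/√112 = 6.8506.
Unpooled SE of the difference: √(70.93513729 + 46.93072036) = 10.8566.
Margin of error = z* · SE = 2.576 × 10.8566 = 27.9666.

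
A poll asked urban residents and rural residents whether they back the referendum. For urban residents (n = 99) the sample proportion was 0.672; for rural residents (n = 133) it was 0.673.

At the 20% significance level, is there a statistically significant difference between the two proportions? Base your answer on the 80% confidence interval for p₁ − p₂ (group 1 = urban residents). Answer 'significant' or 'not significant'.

Each SE is √(p̂(1−p̂)/n): √(0.6720·0.3280/99) = 0.04719 and √(0.6730·0.3270/133) = 0.04068.
SE(p̂₁ − p̂₂) = √(SE₁² + SE₂²) = √(0.0022268961 + 0.0016548624) = 0.06230, since the two samples are independent.
At 80% confidence z* = 1.282; margin = 1.282 × 0.06230 = 0.07987.
The difference is 0.6720 − 0.6730 = -0.0010, so the interval is -0.0010 ± 0.07987 = (-0.08087, 0.07887).
The interval (-0.08087, 0.07887) contains 0, so the difference is not significant.

not significant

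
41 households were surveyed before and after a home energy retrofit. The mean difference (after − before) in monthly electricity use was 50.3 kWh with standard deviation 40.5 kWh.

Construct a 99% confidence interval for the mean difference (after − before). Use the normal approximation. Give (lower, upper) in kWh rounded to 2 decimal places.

This is a matched-pairs design, so SE = s_d/√n = 40.5/√41 = 6.3250.
Margin = 2.576 × 6.3250 = 16.2932; the interval is 50.3 ± 16.2932 = (34.01, 66.59).

(34.01, 66.59)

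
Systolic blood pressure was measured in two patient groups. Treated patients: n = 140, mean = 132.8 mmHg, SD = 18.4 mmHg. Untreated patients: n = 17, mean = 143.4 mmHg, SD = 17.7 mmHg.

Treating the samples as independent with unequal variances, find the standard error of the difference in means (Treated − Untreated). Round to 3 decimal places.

4.566

Standard errors of each mean: 18.4/√140 = 1.5551 and 17.7/√17 = 4.2929.
SE(x̄₁ − x̄₂) = √(1.5551² + 4.2929²) = 4.5659 for independent samples with unequal variances.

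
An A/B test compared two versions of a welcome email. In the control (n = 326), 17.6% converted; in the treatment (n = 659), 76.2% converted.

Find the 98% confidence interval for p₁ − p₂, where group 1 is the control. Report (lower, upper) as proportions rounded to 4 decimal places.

(-0.6484, -0.5236)

The two standard errors are √(0.1760×0.8240/326) = 0.02109 and √(0.7620×0.2380/659) = 0.01659.
Because the samples are independent, SE_diff = √(0.02109² + 0.01659²) = 0.02683.
Using z* = 2.326 for 98%, ME = 2.326 × 0.02683 = 0.06241.
p̂₁ − p̂₂ = -0.5860; interval -0.5860 ± 0.06241 gives (-0.6484, -0.5236).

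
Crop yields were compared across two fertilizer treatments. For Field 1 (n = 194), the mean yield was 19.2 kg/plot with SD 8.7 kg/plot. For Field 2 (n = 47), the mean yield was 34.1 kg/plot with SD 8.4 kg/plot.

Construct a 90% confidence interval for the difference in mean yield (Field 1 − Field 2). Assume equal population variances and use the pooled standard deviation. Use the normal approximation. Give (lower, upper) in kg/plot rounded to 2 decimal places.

s_p = √[((n₁−1)s₁² + (n₂−1)s₂²)/(n₁+n₂−2)] = √[(193·8.7² + 46·8.4²)/239] = 8.6431.
SE = 8.6431·√(1/194 + 1/47) = 1.4052.
With z* = 1.645, margin = 1.645 × 1.4052 = 2.3116.
x̄₁ − x̄₂ = 19.2 − 34.1 = -14.9000; interval -14.9000 ± 2.3116 = (-17.21, -12.59).

(-17.21, -12.59)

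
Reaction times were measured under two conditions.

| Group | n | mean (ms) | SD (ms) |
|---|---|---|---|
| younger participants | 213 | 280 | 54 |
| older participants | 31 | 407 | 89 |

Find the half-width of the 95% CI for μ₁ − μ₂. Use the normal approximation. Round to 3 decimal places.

32.159

Standard errors of each mean: 54/√213 = 3.7000 and 89/√31 = 15.9849.
SE(x̄₁ − x̄₂) = √(3.7000² + 15.9849²) = 16.4075 for independent samples with unequal variances.
With z* = 1.960, the margin is 1.960 × 16.4075 = 32.1587.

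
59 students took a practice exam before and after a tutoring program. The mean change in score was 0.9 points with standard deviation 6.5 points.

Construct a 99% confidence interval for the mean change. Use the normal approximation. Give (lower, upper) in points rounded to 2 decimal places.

(-1.28, 3.08)

This is a matched-pairs design, so SE = s_d/√n = 6.5/√59 = 0.8462.
Margin = 2.576 × 0.8462 = 2.1798; the interval is 0.9 ± 2.1798 = (-1.28, 3.08).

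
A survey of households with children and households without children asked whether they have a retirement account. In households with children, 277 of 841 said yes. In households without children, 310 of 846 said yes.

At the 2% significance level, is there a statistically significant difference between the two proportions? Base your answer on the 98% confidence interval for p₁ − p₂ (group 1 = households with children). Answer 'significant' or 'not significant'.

not significant

First, p̂₁ = 277/841 = 0.3294; p̂₂ = 310/846 = 0.3664.
The two standard errors are √(0.3294×0.6706/841) = 0.01621 and √(0.3664×0.6336/846) = 0.01657.
Because the samples are independent, SE_diff = √(0.01621² + 0.01657²) = 0.02318.
Using z* = 2.326 for 98%, ME = 2.326 × 0.02318 = 0.05392.
p̂₁ − p̂₂ = -0.0370; interval -0.0370 ± 0.05392 gives (-0.09092, 0.01692).
The interval (-0.09092, 0.01692) contains 0, so the difference is not significant.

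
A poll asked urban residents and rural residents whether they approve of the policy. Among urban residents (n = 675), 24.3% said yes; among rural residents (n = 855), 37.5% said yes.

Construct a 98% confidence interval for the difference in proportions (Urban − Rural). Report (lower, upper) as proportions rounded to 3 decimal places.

(-0.186, -0.078)

Each SE is √(p̂(1−p̂)/n): √(0.2430·0.7570/675) = 0.01651 and √(0.3750·0.6250/855) = 0.01656.
SE(p̂₁ − p̂₂) = √(SE₁² + SE₂²) = √(0.0002725801 + 0.0002742336) = 0.02338, since the two samples are independent.
At 98% confidence z* = 2.326; margin = 2.326 × 0.02338 = 0.05438.
The difference is 0.2430 − 0.3750 = -0.1320, so the interval is -0.1320 ± 0.05438 = (-0.186, -0.078).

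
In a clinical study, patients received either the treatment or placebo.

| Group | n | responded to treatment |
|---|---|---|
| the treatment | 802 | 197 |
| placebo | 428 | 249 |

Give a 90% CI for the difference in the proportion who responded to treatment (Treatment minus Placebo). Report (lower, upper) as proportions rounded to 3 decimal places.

p̂₁ = 197/802 = 0.2456 and p̂₂ = 249/428 = 0.5818.
SE₁ = √(p̂₁(1−p̂₁)/n₁) = √(0.2456·0.7544/802) = 0.01520; SE₂ = √(0.5818·0.4182/428) = 0.02384.
Independent samples: SE of the difference = √(SE₁² + SE₂²) = √(0.00023104 + 0.0005683456) = 0.02827.
z* for 90% confidence is 1.645, so the margin of error is 1.645 × 0.02827 = 0.04650.
Point estimate p̂₁ − p̂₂ = 0.2456 − 0.5818 = -0.3362.
-0.3362 ± 0.04650 → (-0.383, -0.290).

(-0.383, -0.290)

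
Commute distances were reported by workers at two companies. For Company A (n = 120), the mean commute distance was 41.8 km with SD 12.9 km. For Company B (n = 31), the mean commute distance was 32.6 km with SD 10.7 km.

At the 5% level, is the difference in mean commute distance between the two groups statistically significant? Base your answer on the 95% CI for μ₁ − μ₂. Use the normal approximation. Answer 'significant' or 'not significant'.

significant

SE₁ = s₁/√n₁ = 12.9/√120 = 1.1776; SE₂ = 10.7/√31 = 1.9218.
Independent samples, unequal variances: SE_diff = √(SE₁² + SE₂²) = √(1.38674176 + 3.69331524) = 2.2539.
z* = 1.960, so margin of error = 1.960 × 2.2539 = 4.4176.
Difference in means = 41.8 − 32.6 = 9.2000.
9.2000 ± 4.4176 → (4.7824, 13.6176).
The interval (4.7824, 13.6176) does not contain 0, so the difference is significant.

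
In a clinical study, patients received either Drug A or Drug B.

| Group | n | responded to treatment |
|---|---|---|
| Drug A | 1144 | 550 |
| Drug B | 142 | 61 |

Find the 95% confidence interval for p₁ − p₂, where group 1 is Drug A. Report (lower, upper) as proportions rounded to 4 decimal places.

Sample proportions: 550/1144 = 0.4808, 61/142 = 0.4296.
Each SE is √(p̂(1−p̂)/n): √(0.4808·0.5192/1144) = 0.01477 and √(0.4296·0.5704/142) = 0.04154.
SE(p̂₁ − p̂₂) = √(SE₁² + SE₂²) = √(0.0002181529 + 0.0017255716) = 0.04409, since the two samples are independent.
At 95% confidence z* = 1.960; margin = 1.960 × 0.04409 = 0.08642.
The difference is 0.4808 − 0.4296 = 0.0512, so the interval is 0.0512 ± 0.08642 = (-0.0352, 0.1376).

(-0.0352, 0.1376)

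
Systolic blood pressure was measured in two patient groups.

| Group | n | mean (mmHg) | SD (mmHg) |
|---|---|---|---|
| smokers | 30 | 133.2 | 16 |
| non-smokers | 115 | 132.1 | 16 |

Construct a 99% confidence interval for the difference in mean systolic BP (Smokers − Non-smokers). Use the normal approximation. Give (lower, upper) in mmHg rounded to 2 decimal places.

Standard errors of each mean: 16/√30 = 2.9212 and 16/√115 = 1.4920.
SE(x̄₁ − x̄₂) = √(2.9212² + 1.4920²) = 3.2802 for independent samples with unequal variances.
With z* = 2.576, the margin is 2.576 × 3.2802 = 8.4498.
x̄₁ − x̄₂ = 133.2 − 132.1 = 1.1000; the interval is 1.1000 ± 8.4498 = (-7.35, 9.55).

(-7.35, 9.55)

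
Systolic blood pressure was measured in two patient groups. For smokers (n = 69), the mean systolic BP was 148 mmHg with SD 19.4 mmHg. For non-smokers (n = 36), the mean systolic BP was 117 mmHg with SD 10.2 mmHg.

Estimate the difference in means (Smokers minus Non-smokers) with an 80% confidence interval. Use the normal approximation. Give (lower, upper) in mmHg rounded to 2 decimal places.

SE₁ = s₁/√n₁ = 19.4/√69 = 2.3355; SE₂ = 10.2/√36 = 1.7000.
Independent samples, unequal variances: SE_diff = √(SE₁² + SE₂²) = √(5.45456025 + 2.89) = 2.8887.
z* = 1.282, so margin of error = 1.282 × 2.8887 = 3.7033.
Difference in means = 148 − 117 = 31.0000.
31.0000 ± 3.7033 → (27.30, 34.70).

(27.30, 34.70)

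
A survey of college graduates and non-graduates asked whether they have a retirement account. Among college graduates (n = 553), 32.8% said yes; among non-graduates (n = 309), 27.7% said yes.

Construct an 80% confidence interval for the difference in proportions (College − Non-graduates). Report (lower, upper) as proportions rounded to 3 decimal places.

The two standard errors are √(0.3280×0.6720/553) = 0.01996 and √(0.2770×0.7230/309) = 0.02546.
Because the samples are independent, SE_diff = √(0.01996² + 0.02546²) = 0.03235.
Using z* = 1.282 for 80%, ME = 1.282 × 0.03235 = 0.04147.
p̂₁ − p̂₂ = 0.0510; interval 0.0510 ± 0.04147 gives (0.010, 0.092).

(0.010, 0.092)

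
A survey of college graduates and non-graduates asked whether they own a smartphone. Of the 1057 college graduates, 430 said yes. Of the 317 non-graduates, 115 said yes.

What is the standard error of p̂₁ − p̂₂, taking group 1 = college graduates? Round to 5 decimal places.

p̂₁ = 430/1057 = 0.4068 and p̂₂ = 115/317 = 0.3628.
SE₁ = √(p̂₁(1−p̂₁)/n₁) = √(0.4068·0.5932/1057) = 0.01511; SE₂ = √(0.3628·0.6372/317) = 0.02700.
Independent samples: SE of the difference = √(SE₁² + SE₂²) = √(0.0002283121 + 0.000729) = 0.03094.

0.03094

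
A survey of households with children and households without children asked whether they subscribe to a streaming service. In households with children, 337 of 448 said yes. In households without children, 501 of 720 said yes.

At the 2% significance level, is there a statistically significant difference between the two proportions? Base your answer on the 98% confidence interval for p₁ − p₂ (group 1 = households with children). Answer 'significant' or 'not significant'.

First, p̂₁ = 337/448 = 0.7522; p̂₂ = 501/720 = 0.6958.
The two standard errors are √(0.7522×0.2478/448) = 0.02040 and √(0.6958×0.3042/720) = 0.01715.
Because the samples are independent, SE_diff = √(0.02040² + 0.01715²) = 0.02665.
Using z* = 2.326 for 98%, ME = 2.326 × 0.02665 = 0.06199.
p̂₁ − p̂₂ = 0.0564; interval 0.0564 ± 0.06199 gives (-0.00559, 0.11839).
The interval (-0.00559, 0.11839) contains 0, so the difference is not significant.

not significant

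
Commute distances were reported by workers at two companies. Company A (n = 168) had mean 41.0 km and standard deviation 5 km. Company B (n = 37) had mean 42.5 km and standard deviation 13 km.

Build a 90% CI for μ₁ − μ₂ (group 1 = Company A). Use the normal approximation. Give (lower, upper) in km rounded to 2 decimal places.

Standard errors of each mean: 5/√168 = 0.3858 and 13/√37 = 2.1372.
SE(x̄₁ − x̄₂) = √(0.3858² + 2.1372²) = 2.1717 for independent samples with unequal variances.
With z* = 1.645, the margin is 1.645 × 2.1717 = 3.5724.
x̄₁ − x̄₂ = 41.0 − 42.5 = -1.5000; the interval is -1.5000 ± 3.5724 = (-5.07, 2.07).

(-5.07, 2.07)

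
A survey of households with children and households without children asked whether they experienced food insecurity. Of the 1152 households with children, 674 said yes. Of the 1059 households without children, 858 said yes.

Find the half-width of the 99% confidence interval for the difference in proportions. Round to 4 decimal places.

0.0486

First, p̂₁ = 674/1152 = 0.5851; p̂₂ = 858/1059 = 0.8102.
The two standard errors are √(0.5851×0.4149/1152) = 0.01452 and √(0.8102×0.1898/1059) = 0.01205.
Because the samples are independent, SE_diff = √(0.01452² + 0.01205²) = 0.01887.
Using z* = 2.576 for 99%, ME = 2.576 × 0.01887 = 0.04861.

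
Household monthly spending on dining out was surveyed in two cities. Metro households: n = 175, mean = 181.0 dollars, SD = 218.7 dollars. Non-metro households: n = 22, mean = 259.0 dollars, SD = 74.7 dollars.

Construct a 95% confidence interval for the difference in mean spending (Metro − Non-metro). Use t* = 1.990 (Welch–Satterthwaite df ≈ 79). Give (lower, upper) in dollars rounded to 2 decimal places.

(-123.68, -32.32)

SE₁ = s₁/√n₁ = 218.7/√175 = 16.5322; SE₂ = 74.7/√22 = 15.9261.
Independent samples, unequal variances: SE_diff = √(SE₁² + SE₂²) = √(273.31363684 + 253.64066121) = 22.9555.
t* = 1.990, so margin of error = 1.990 × 22.9555 = 45.6814.
Difference in means = 181.0 − 259.0 = -78.0000.
-78.0000 ± 45.6814 → (-123.68, -32.32).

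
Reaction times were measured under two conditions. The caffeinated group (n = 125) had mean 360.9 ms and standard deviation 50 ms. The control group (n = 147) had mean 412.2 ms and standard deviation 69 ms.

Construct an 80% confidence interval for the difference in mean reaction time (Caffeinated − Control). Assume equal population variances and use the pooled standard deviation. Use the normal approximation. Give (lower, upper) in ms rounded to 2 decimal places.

Pooled variance s_p² = [124·50² + 146·69²] / (125+147−2) = 3722.6148, so s_p = 61.0132.
SE_diff = s_p·√(1/n₁ + 1/n₂) = 61.0132·√(1/125 + 1/147) = 7.4233.
z* = 1.282; margin = 1.282 × 7.4233 = 9.5167.
Difference = 360.9 − 412.2 = -51.3000.
-51.3000 ± 9.5167 → (-60.82, -41.78).

(-60.82, -41.78)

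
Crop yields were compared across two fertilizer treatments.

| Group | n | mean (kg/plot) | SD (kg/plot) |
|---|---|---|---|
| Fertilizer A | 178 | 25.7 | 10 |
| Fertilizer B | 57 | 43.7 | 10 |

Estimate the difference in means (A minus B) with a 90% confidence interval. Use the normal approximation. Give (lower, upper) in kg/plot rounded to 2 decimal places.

Per-group SEs: s₁/√n₁ = 10/√178 = 0.7495, s₂/√n₂ = 10/√57 = 1.3245.
Unpooled SE of the difference: √(0.56175025 + 1.75430025) = 1.5219.
Margin of error = z* · SE = 1.645 × 1.5219 = 2.5035.
x̄₁ − x̄₂ = 25.7 − 43.7 = -18.0000.
CI: -18.0000 ± 2.5035 = (-20.50, -15.50).

(-20.50, -15.50)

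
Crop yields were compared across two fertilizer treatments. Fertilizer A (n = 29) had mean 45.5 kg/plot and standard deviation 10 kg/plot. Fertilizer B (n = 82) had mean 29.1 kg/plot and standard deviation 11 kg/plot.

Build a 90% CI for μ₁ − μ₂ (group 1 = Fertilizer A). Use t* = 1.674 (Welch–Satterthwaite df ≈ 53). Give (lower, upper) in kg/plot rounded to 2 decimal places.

(12.69, 20.11)

Standard errors of each mean: 10/√29 = 1.8570 and 11/√82 = 1.2147.
SE(x̄₁ − x̄₂) = √(1.8570² + 1.2147²) = 2.2190 for independent samples with unequal variances.
With t* = 1.674, the margin is 1.674 × 2.2190 = 3.7146.
x̄₁ − x̄₂ = 45.5 − 29.1 = 16.4000; the interval is 16.4000 ± 3.7146 = (12.69, 20.11).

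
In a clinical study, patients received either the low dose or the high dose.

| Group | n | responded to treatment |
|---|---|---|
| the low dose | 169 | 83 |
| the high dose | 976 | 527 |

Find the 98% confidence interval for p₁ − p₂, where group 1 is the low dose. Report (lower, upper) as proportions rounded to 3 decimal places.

Sample proportions: 83/169 = 0.4911, 527/976 = 0.5400.
Each SE is √(p̂(1−p̂)/n): √(0.4911·0.5089/169) = 0.03846 and √(0.5400·0.4600/976) = 0.01595.
SE(p̂₁ − p̂₂) = √(SE₁² + SE₂²) = √(0.0014791716 + 0.0002544025) = 0.04164, since the two samples are independent.
At 98% confidence z* = 2.326; margin = 2.326 × 0.04164 = 0.09685.
The difference is 0.4911 − 0.5400 = -0.0489, so the interval is -0.0489 ± 0.09685 = (-0.146, 0.048).

(-0.146, 0.048)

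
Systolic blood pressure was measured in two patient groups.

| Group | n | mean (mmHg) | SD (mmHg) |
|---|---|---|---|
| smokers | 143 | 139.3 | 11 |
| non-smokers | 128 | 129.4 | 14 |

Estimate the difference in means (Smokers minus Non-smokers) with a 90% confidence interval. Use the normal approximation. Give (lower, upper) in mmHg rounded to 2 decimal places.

(7.36, 12.44)

Standard errors of each mean: 11/√143 = 0.9199 and 14/√128 = 1.2374.
SE(x̄₁ − x̄₂) = √(0.9199² + 1.2374²) = 1.5419 for independent samples with unequal variances.
With z* = 1.645, the margin is 1.645 × 1.5419 = 2.5364.
x̄₁ − x̄₂ = 139.3 − 129.4 = 9.9000; the interval is 9.9000 ± 2.5364 = (7.36, 12.44).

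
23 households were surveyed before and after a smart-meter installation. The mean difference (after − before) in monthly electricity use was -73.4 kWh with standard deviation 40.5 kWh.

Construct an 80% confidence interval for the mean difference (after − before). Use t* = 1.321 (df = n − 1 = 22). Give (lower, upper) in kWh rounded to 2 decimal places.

This is a matched-pairs design, so SE = s_d/√n = 40.5/√23 = 8.4448.
Margin = 1.321 × 8.4448 = 11.1556; the interval is -73.4 ± 11.1556 = (-84.56, -62.24).

(-84.56, -62.24)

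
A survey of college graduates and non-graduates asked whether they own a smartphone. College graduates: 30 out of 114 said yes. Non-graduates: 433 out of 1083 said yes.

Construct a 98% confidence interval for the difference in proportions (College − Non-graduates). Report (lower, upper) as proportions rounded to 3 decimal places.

(-0.239, -0.035)

First, p̂₁ = 30/114 = 0.2632; p̂₂ = 433/1083 = 0.3998.
The two standard errors are √(0.2632×0.7368/114) = 0.04124 and √(0.3998×0.6002/1083) = 0.01489.
Because the samples are independent, SE_diff = √(0.04124² + 0.01489²) = 0.04385.
Using z* = 2.326 for 98%, ME = 2.326 × 0.04385 = 0.10200.
p̂₁ − p̂₂ = -0.1366; interval -0.1366 ± 0.10200 gives (-0.239, -0.035).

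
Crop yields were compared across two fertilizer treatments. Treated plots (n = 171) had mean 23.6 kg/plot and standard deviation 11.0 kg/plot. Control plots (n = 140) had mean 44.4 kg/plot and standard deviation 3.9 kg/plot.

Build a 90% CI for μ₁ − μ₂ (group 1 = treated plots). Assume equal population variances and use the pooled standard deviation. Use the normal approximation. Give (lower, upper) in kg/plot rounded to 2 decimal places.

Pooled variance s_p² = [170·11.0² + 139·3.9²] / (171+140−2) = 73.4116, so s_p = 8.5681.
SE_diff = s_p·√(1/n₁ + 1/n₂) = 8.5681·√(1/171 + 1/140) = 0.9766.
z* = 1.645; margin = 1.645 × 0.9766 = 1.6065.
Difference = 23.6 − 44.4 = -20.8000.
-20.8000 ± 1.6065 → (-22.41, -19.19).

(-22.41, -19.19)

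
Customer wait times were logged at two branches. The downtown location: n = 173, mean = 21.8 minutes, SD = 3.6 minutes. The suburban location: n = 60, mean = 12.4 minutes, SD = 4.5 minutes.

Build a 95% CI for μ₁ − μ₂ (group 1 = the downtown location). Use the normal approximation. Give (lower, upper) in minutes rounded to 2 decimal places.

(8.14, 10.66)

Standard errors of each mean: 3.6/√173 = 0.2737 and 4.5/√60 = 0.5809.
SE(x̄₁ − x̄₂) = √(0.2737² + 0.5809²) = 0.6421 for independent samples with unequal variances.
With z* = 1.960, the margin is 1.960 × 0.6421 = 1.2585.
x̄₁ − x̄₂ = 21.8 − 12.4 = 9.4000; the interval is 9.4000 ± 1.2585 = (8.14, 10.66).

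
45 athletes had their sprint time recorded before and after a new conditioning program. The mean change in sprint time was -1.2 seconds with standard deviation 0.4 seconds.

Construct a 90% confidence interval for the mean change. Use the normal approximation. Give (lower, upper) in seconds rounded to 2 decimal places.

Paired design: SE = s_d/√n = 0.4/√45 = 0.0596.
z* = 1.645; margin of error = 1.645 × 0.0596 = 0.0980.
-1.2 ± 0.0980 → (-1.30, -1.10).

(-1.30, -1.10)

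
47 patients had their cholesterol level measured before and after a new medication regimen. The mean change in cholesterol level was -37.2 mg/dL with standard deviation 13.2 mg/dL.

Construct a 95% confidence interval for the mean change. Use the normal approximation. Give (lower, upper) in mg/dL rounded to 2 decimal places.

Paired design: SE = s_d/√n = 13.2/√47 = 1.9254.
z* = 1.960; margin of error = 1.960 × 1.9254 = 3.7738.
-37.2 ± 3.7738 → (-40.97, -33.43).

(-40.97, -33.43)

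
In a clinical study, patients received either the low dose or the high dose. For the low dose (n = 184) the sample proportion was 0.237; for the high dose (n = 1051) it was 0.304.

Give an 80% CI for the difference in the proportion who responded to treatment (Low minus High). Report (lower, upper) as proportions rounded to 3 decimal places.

The two standard errors are √(0.2370×0.7630/184) = 0.03135 and √(0.3040×0.6960/1051) = 0.01419.
Because the samples are independent, SE_diff = √(0.03135² + 0.01419²) = 0.03441.
Using z* = 1.282 for 80%, ME = 1.282 × 0.03441 = 0.04411.
p̂₁ − p̂₂ = -0.0670; interval -0.0670 ± 0.04411 gives (-0.111, -0.023).

(-0.111, -0.023)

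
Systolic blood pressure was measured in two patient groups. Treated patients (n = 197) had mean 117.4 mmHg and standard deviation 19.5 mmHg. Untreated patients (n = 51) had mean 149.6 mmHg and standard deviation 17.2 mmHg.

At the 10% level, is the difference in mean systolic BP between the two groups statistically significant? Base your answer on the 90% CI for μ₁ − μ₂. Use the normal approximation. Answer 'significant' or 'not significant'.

significant

SE₁ = s₁/√n₁ = 19.5/√197 = 1.3893; SE₂ = 17.2/√51 = 2.4085.
Independent samples, unequal variances: SE_diff = √(SE₁² + SE₂²) = √(1.93015449 + 5.80087225) = 2.7805.
z* = 1.645, so margin of error = 1.645 × 2.7805 = 4.5739.
Difference in means = 117.4 − 149.6 = -32.2000.
-32.2000 ± 4.5739 → (-36.7739, -27.6261).
The interval (-36.7739, -27.6261) does not contain 0, so the difference is significant.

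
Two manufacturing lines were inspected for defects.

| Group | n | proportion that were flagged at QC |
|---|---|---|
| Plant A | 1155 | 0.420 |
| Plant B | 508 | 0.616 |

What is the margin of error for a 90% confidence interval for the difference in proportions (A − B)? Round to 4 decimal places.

0.0428

Each SE is √(p̂(1−p̂)/n): √(0.4200·0.5800/1155) = 0.01452 and √(0.6160·0.3840/508) = 0.02158.
SE(p̂₁ − p̂₂) = √(SE₁² + SE₂²) = √(0.0002108304 + 0.0004656964) = 0.02601, since the two samples are independent.
At 90% confidence z* = 1.645; margin = 1.645 × 0.02601 = 0.04279.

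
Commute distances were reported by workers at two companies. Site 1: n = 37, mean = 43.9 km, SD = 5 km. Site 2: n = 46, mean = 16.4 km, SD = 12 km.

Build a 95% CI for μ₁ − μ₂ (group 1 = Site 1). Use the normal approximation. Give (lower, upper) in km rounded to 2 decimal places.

Standard errors of each mean: 5/√37 = 0.8220 and 12/√46 = 1.7693.
SE(x̄₁ − x̄₂) = √(0.8220² + 1.7693²) = 1.9509 for independent samples with unequal variances.
With z* = 1.960, the margin is 1.960 × 1.9509 = 3.8238.
x̄₁ − x̄₂ = 43.9 − 16.4 = 27.5000; the interval is 27.5000 ± 3.8238 = (23.68, 31.32).

(23.68, 31.32)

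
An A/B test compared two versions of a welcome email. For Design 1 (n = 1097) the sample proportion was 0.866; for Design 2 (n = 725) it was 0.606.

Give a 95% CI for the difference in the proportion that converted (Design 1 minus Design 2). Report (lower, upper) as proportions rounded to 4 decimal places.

(0.2191, 0.3009)

Each SE is √(p̂(1−p̂)/n): √(0.8660·0.1340/1097) = 0.01029 and √(0.6060·0.3940/725) = 0.01815.
SE(p̂₁ − p̂₂) = √(SE₁² + SE₂²) = √(0.0001058841 + 0.0003294225) = 0.02086, since the two samples are independent.
At 95% confidence z* = 1.960; margin = 1.960 × 0.02086 = 0.04089.
The difference is 0.8660 − 0.6060 = 0.2600, so the interval is 0.2600 ± 0.04089 = (0.2191, 0.3009).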